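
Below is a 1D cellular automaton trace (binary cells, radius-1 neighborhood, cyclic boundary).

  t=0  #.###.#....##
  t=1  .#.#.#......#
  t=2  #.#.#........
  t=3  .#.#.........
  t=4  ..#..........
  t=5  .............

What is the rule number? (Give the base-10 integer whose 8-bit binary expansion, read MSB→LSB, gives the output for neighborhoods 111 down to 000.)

  ### -> #   bit 7 = 1  t=0,i=3
  ##. -> .   bit 6 = 0  t=0,i=0
  #.# -> #   bit 5 = 1  t=0,i=1
  #.. -> .   bit 4 = 0  t=0,i=7
  .## -> .   bit 3 = 0  t=0,i=2
  .#. -> .   bit 2 = 0  t=0,i=6
  ..# -> .   bit 1 = 0  t=0,i=10
  ... -> .   bit 0 = 0  t=0,i=8
  bits 10100000 = 160

160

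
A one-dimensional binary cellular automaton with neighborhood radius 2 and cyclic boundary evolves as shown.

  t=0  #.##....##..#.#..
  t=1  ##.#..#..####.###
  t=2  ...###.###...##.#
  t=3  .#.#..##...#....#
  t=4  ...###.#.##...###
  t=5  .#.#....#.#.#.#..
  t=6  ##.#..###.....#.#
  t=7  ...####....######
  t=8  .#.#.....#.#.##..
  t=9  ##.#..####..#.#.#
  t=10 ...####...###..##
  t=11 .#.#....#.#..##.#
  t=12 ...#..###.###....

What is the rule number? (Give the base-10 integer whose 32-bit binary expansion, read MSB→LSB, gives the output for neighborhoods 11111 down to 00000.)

  [31] ##### => #  t=1,i=16
  [30] ####. => .  t=1,i=0
  [29] ###.# => .  t=1,i=1
  [28] ###.. => .  t=2,i=9
  [27] ##.## => #  t=1,i=13
  [26] ##.#. => .  t=1,i=2
  [25] ##..# => #  t=0,i=10
  [24] ##... => .  t=0,i=4
  [23] #.### => #  t=1,i=14
  [22] #.##. => .  t=0,i=2
  [21] #.#.# => .  t=3,i=1
  [20] #.#.. => #  t=0,i=14
  [19] #..## => #  t=1,i=8
  [18] #..#. => #  t=0,i=11
  [17] #...# => #  t=2,i=1
  [16] #.... => .  t=0,i=5
  [15] .#### => .  t=1,i=10
  [14] .###. => .  t=2,i=4
  [13] .##.# => .  t=2,i=14
  [12] .##.. => #  t=0,i=3
  [11] .#.## => #  t=0,i=1
  [10] .#.#. => .  t=0,i=13
  [9] .#..# => #  t=0,i=15
  [8] .#... => .  t=2,i=0
  [7] ..### => #  t=1,i=9
  [6] ..##. => .  t=0,i=8
  [5] ..#.# => #  t=0,i=0
  [4] ..#.. => .  t=1,i=6
  [3] ...## => .  t=0,i=7
  [2] ...#. => #  t=3,i=10
  [1] ....# => #  t=0,i=6
  [0] ..... => #  t=6,i=11
  bits 10001010100111100001101010100111 = 2325617319

2325617319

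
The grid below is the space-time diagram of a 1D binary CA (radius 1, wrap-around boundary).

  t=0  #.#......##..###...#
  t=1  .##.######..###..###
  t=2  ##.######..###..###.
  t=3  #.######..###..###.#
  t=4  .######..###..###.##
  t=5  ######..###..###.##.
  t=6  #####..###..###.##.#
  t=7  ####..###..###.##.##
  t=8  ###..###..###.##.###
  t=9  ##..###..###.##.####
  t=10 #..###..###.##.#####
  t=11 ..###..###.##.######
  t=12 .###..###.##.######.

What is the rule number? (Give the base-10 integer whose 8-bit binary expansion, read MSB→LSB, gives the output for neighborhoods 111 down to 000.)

175

  nb ###: next=#  (t=0,i=14, bit7=1)
  nb ##.: next=.  (t=0,i=0, bit6=0)
  nb #.#: next=#  (t=0,i=1, bit5=1)
  nb #..: next=.  (t=0,i=3, bit4=0)
  nb .##: next=#  (t=0,i=9, bit3=1)
  nb .#.: next=#  (t=0,i=2, bit2=1)
  nb ..#: next=#  (t=0,i=8, bit1=1)
  nb ...: next=#  (t=0,i=4, bit0=1)
  bits 10101111 = 175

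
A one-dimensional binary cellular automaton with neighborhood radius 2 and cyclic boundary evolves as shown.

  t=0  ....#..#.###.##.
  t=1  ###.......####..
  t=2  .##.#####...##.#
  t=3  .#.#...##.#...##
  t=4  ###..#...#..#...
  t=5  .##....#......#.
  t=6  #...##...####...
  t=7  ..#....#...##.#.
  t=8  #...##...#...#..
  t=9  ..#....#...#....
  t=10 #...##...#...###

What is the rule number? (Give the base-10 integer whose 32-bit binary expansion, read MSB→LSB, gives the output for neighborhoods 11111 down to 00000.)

2087404547

  nb #####: next=.  (t=2,i=6, bit31=0)
  nb ####.: next=#  (t=1,i=12, bit30=1)
  nb ###.#: next=#  (t=0,i=11, bit29=1)
  nb ###..: next=#  (t=1,i=2, bit28=1)
  nb ##.##: next=#  (t=0,i=12, bit27=1)
  nb ##.#.: next=#  (t=2,i=14, bit26=1)
  nb ##..#: next=.  (t=1,i=14, bit25=0)
  nb ##...: next=.  (t=0,i=15, bit24=0)
  nb #.###: next=.  (t=0,i=9, bit23=0)
  nb #.##.: next=#  (t=0,i=13, bit22=1)
  nb #.#.#: next=#  (t=2,i=15, bit21=1)
  nb #.#..: next=.  (t=3,i=3, bit20=0)
  nb #..##: next=#  (t=1,i=15, bit19=1)
  nb #..#.: next=.  (t=0,i=6, bit18=0)
  nb #...#: next=#  (t=2,i=10, bit17=1)
  nb #....: next=#  (t=0,i=0, bit16=1)
  nb .####: next=.  (t=1,i=11, bit15=0)
  nb .###.: next=#  (t=0,i=10, bit14=1)
  nb .##.#: next=.  (t=2,i=2, bit13=0)
  nb .##..: next=.  (t=0,i=14, bit12=0)
  nb .#.##: next=.  (t=0,i=8, bit11=0)
  nb .#.#.: next=#  (t=3,i=2, bit10=1)
  nb .#..#: next=.  (t=0,i=5, bit9=0)
  nb .#...: next=.  (t=3,i=4, bit8=0)
  nb ..###: next=.  (t=1,i=0, bit7=0)
  nb ..##.: next=.  (t=2,i=12, bit6=0)
  nb ..#.#: next=.  (t=0,i=7, bit5=0)
  nb ..#..: next=.  (t=0,i=4, bit4=0)
  nb ...##: next=.  (t=1,i=9, bit3=0)
  nb ...#.: next=.  (t=0,i=3, bit2=0)
  nb ....#: next=#  (t=0,i=2, bit1=1)
  nb .....: next=#  (t=0,i=1, bit0=1)
  bits 01111100011010110100010000000011 = 2087404547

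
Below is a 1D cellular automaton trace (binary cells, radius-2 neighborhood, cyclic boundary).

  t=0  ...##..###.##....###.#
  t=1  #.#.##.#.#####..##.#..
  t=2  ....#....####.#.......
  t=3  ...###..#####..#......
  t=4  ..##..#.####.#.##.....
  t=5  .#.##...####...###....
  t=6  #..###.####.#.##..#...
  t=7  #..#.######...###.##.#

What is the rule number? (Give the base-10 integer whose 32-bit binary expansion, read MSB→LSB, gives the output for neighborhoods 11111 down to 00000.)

3955265948

  ##### -> #   bit 31 = 1  t=1,i=11
  ####. -> #   bit 30 = 1  t=1,i=12
  ###.# -> #   bit 29 = 1  t=0,i=9
  ###.. -> .   bit 28 = 0  t=1,i=13
  ##.## -> #   bit 27 = 1  t=0,i=10
  ##.#. -> .   bit 26 = 0  t=0,i=20
  ##..# -> #   bit 25 = 1  t=0,i=5
  ##... -> #   bit 24 = 1  t=0,i=13
  #.### -> #   bit 23 = 1  t=1,i=9
  #.##. -> #   bit 22 = 1  t=0,i=11
  #.#.# -> .   bit 21 = 0  t=1,i=2
  #.#.. -> .   bit 20 = 0  t=0,i=21
  #..## -> .   bit 19 = 0  t=0,i=6
  #..#. -> .   bit 18 = 0  t=1,i=21
  #...# -> .   bit 17 = 0  t=0,i=1
  #.... -> .   bit 16 = 0  t=0,i=14
  .#### -> #   bit 15 = 1  t=1,i=10
  .###. -> .   bit 14 = 0  t=0,i=8
  .##.# -> .   bit 13 = 0  t=1,i=5
  .##.. -> #   bit 12 = 1  t=0,i=4
  .#.## -> .   bit 11 = 0  t=1,i=3
  .#.#. -> .   bit 10 = 0  t=1,i=1
  .#..# -> .   bit 9 = 0  t=1,i=20
  .#... -> #   bit 8 = 1  t=0,i=0
  ..### -> #   bit 7 = 1  t=0,i=7
  ..##. -> .   bit 6 = 0  t=0,i=3
  ..#.# -> .   bit 5 = 0  t=1,i=0
  ..#.. -> #   bit 4 = 1  t=2,i=4
  ...## -> #   bit 3 = 1  t=0,i=2
  ...#. -> #   bit 2 = 1  t=2,i=3
  ....# -> .   bit 1 = 0  t=0,i=15
  ..... -> .   bit 0 = 0  t=2,i=0
  bits 11101011110000001001000110011100 = 3955265948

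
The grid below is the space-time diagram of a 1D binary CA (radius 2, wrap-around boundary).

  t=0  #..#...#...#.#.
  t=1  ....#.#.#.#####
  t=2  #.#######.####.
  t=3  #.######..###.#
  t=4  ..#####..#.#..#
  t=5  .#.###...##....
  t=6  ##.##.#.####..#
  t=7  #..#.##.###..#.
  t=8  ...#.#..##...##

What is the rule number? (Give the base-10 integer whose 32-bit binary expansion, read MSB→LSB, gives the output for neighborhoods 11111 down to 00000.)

  #####|#  b31=1 t=1,i=12
  ####.|#  b30=1 t=1,i=13
  ###.#|.  b29=0 t=2,i=8
  ###..|.  b28=0 t=1,i=14
  ##.##|.  b27=0 t=2,i=9
  ##.#.|#  b26=1 t=2,i=14
  ##..#|.  b25=0 t=3,i=8
  ##...|#  b24=1 t=1,i=0
  #.###|#  b23=1 t=1,i=10
  #.##.|#  b22=1 t=3,i=14
  #.#.#|#  b21=1 t=0,i=13
  #.#..|.  b20=0 t=0,i=0
  #..##|#  b19=1 t=3,i=9
  #..#.|.  b18=0 t=0,i=2
  #...#|.  b17=0 t=0,i=5
  #....|.  b16=0 t=1,i=1
  .####|#  b15=1 t=1,i=11
  .###.|#  b14=1 t=3,i=11
  .##.#|.  b13=0 t=3,i=0
  .##..|#  b12=1 t=5,i=10
  .#.##|.  b11=0 t=1,i=9
  .#.#.|#  b10=1 t=0,i=12
  .#..#|.  b9=0 t=0,i=1
  .#...|#  b8=1 t=0,i=4
  ..###|.  b7=0 t=3,i=10
  ..##.|#  b6=1 t=5,i=9
  ..#.#|#  b5=1 t=0,i=11
  ..#..|.  b4=0 t=0,i=3
  ...##|#  b3=1 t=5,i=8
  ...#.|#  b2=1 t=0,i=6
  ....#|#  b1=1 t=1,i=2
  .....|.  b0=0 t=5,i=13
  bits 11000101111010001101010101101110 = 3320370542

3320370542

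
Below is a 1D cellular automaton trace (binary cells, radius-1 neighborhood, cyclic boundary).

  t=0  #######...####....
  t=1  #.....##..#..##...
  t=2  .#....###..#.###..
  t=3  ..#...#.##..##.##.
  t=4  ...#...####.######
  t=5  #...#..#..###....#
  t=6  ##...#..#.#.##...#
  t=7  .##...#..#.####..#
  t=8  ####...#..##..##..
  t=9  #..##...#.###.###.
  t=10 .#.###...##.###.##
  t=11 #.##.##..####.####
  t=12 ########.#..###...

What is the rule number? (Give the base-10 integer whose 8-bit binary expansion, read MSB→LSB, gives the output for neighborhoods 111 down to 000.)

  [7] ### => .  t=0,i=1
  [6] ##. => #  t=0,i=6
  [5] #.# => #  t=2,i=12
  [4] #.. => #  t=0,i=7
  [3] .## => #  t=0,i=0
  [2] .#. => .  t=1,i=0
  [1] ..# => .  t=0,i=9
  [0] ... => .  t=0,i=8
  bits 01111000 = 120

120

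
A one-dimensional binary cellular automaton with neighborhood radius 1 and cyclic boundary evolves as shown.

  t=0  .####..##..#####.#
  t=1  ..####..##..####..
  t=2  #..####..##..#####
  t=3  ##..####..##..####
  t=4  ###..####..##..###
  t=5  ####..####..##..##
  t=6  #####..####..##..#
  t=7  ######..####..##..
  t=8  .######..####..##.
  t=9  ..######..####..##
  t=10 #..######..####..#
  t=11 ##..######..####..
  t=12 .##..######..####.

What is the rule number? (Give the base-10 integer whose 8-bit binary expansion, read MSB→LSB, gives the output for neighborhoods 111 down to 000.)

  [7] ### => #  t=0,i=2
  [6] ##. => #  t=0,i=4
  [5] #.# => .  t=0,i=0
  [4] #.. => #  t=0,i=5
  [3] .## => .  t=0,i=1
  [2] .#. => .  t=0,i=17
  [1] ..# => .  t=0,i=6
  [0] ... => #  t=1,i=0
  bits 11010001 = 209

209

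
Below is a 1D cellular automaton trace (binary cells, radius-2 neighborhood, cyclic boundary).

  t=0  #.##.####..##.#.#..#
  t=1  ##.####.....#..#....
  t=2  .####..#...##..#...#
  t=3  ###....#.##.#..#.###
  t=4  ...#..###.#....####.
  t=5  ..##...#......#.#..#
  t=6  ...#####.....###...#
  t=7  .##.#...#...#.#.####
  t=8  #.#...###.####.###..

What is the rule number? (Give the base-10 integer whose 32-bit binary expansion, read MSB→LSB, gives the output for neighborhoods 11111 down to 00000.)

159579196

  [31] ##### => .  t=3,i=0
  [30] ####. => .  t=0,i=7
  [29] ###.# => .  t=4,i=8
  [28] ###.. => .  t=0,i=8
  [27] ##.## => #  t=0,i=1
  [26] ##.#. => .  t=0,i=13
  [25] ##..# => .  t=0,i=9
  [24] ##... => #  t=1,i=7
  [23] #.### => #  t=0,i=5
  [22] #.##. => .  t=0,i=2
  [21] #.#.# => .  t=0,i=14
  [20] #.#.. => .  t=0,i=16
  [19] #..## => .  t=0,i=10
  [18] #..#. => .  t=1,i=14
  [17] #...# => #  t=2,i=9
  [16] #.... => .  t=1,i=8
  [15] .#### => #  t=0,i=6
  [14] .###. => #  t=4,i=7
  [13] .##.# => #  t=0,i=0
  [12] .##.. => #  t=2,i=12
  [11] .#.## => #  t=2,i=0
  [10] .#.#. => #  t=0,i=15
  [9] .#..# => .  t=0,i=17
  [8] .#... => .  t=1,i=16
  [7] ..### => .  t=4,i=6
  [6] ..##. => .  t=0,i=11
  [5] ..#.# => #  t=2,i=19
  [4] ..#.. => #  t=1,i=12
  [3] ...## => #  t=1,i=19
  [2] ...#. => #  t=1,i=11
  [1] ....# => .  t=1,i=10
  [0] ..... => .  t=1,i=9
  bits 00001001100000101111110000111100 = 159579196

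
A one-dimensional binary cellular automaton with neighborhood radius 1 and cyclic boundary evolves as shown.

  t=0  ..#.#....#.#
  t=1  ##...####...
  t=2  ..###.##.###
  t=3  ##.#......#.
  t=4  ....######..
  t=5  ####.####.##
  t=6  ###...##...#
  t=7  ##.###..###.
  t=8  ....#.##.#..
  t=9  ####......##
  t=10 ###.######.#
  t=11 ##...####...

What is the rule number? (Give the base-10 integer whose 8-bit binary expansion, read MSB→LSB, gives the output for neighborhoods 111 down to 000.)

  nb ###: next=#  (t=1,i=6, bit7=1)
  nb ##.: next=.  (t=1,i=1, bit6=0)
  nb #.#: next=.  (t=0,i=3, bit5=0)
  nb #..: next=#  (t=0,i=0, bit4=1)
  nb .##: next=.  (t=1,i=0, bit3=0)
  nb .#.: next=.  (t=0,i=2, bit2=0)
  nb ..#: next=#  (t=0,i=1, bit1=1)
  nb ...: next=#  (t=0,i=6, bit0=1)
  bits 10010011 = 147

147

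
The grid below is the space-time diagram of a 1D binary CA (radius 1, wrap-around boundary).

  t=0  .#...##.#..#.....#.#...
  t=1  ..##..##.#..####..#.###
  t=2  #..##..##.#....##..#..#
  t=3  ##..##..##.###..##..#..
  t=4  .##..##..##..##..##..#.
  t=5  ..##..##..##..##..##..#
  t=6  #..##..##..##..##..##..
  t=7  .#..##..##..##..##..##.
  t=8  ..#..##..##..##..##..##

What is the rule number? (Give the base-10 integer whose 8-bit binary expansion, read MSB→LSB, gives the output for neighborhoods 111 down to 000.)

  nb ###: next=.  (t=1,i=13, bit7=0)
  nb ##.: next=#  (t=0,i=6, bit6=1)
  nb #.#: next=#  (t=0,i=7, bit5=1)
  nb #..: next=#  (t=0,i=2, bit4=1)
  nb .##: next=.  (t=0,i=5, bit3=0)
  nb .#.: next=.  (t=0,i=1, bit2=0)
  nb ..#: next=.  (t=0,i=0, bit1=0)
  nb ...: next=#  (t=0,i=3, bit0=1)
  bits 01110001 = 113

113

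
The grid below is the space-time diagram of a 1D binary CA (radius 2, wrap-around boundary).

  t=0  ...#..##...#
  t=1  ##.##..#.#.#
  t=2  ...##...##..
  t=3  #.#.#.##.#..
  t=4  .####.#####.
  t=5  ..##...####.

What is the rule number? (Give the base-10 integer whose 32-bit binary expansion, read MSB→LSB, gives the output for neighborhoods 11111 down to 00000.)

  #####|#  b31=1 t=4,i=8
  ####.|#  b30=1 t=4,i=3
  ###.#|.  b29=0 t=1,i=1
  ###..|#  b28=1 t=4,i=10
  ##.##|.  b27=0 t=1,i=2
  ##.#.|#  b26=1 t=3,i=8
  ##..#|.  b25=0 t=1,i=5
  ##...|.  b24=0 t=0,i=8
  #.###|.  b23=0 t=1,i=11
  #.##.|#  b22=1 t=1,i=3
  #.#.#|#  b21=1 t=1,i=9
  #.#..|#  b20=1 t=3,i=9
  #..##|.  b19=0 t=0,i=5
  #..#.|.  b18=0 t=1,i=6
  #...#|#  b17=1 t=0,i=1
  #....|.  b16=0 t=2,i=11
  .####|#  b15=1 t=4,i=2
  .###.|.  b14=0 t=1,i=0
  .##.#|#  b13=1 t=3,i=7
  .##..|#  b12=1 t=0,i=7
  .#.##|.  b11=0 t=1,i=10
  .#.#.|#  b10=1 t=1,i=8
  .#..#|#  b9=1 t=0,i=4
  .#...|#  b8=1 t=0,i=0
  ..###|.  b7=0 t=4,i=1
  ..##.|.  b6=0 t=0,i=6
  ..#.#|.  b5=0 t=1,i=7
  ..#..|#  b4=1 t=0,i=3
  ...##|#  b3=1 t=2,i=2
  ...#.|.  b2=0 t=0,i=2
  ....#|.  b1=0 t=2,i=1
  .....|#  b0=1 t=2,i=0
  bits 11010100011100101011011100011001 = 3564287769

3564287769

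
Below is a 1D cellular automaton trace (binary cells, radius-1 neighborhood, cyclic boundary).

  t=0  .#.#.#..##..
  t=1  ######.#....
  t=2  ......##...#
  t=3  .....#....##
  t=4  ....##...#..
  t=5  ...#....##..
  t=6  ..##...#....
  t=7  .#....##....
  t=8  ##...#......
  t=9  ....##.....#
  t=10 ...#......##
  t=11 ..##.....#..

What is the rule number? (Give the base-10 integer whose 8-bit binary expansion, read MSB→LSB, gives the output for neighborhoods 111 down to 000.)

  ###|.  b7=0 t=1,i=1
  ##.|.  b6=0 t=0,i=9
  #.#|#  b5=1 t=0,i=2
  #..|.  b4=0 t=0,i=6
  .##|.  b3=0 t=0,i=8
  .#.|#  b2=1 t=0,i=1
  ..#|#  b1=1 t=0,i=0
  ...|.  b0=0 t=0,i=11
  bits 00100110 = 38

38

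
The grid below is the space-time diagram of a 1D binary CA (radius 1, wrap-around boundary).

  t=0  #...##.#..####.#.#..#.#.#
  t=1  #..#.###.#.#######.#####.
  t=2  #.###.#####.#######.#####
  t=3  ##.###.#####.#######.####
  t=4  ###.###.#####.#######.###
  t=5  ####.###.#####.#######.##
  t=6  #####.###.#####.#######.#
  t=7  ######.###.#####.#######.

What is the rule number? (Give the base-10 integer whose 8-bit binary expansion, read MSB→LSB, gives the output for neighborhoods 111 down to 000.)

  nb ###: next=#  (t=0,i=11, bit7=1)
  nb ##.: next=#  (t=0,i=0, bit6=1)
  nb #.#: next=#  (t=0,i=6, bit5=1)
  nb #..: next=.  (t=0,i=1, bit4=0)
  nb .##: next=.  (t=0,i=4, bit3=0)
  nb .#.: next=#  (t=0,i=7, bit2=1)
  nb ..#: next=#  (t=0,i=3, bit1=1)
  nb ...: next=.  (t=0,i=2, bit0=0)
  bits 11100110 = 230

230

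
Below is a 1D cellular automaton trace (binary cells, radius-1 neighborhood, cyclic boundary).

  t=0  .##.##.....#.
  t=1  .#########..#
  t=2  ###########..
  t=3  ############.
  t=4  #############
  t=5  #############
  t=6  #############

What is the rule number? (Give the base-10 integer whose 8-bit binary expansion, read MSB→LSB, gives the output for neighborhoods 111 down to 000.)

  [7] ### => #  t=1,i=2
  [6] ##. => #  t=0,i=2
  [5] #.# => #  t=0,i=3
  [4] #.. => #  t=0,i=6
  [3] .## => #  t=0,i=1
  [2] .#. => .  t=0,i=11
  [1] ..# => .  t=0,i=0
  [0] ... => #  t=0,i=7
  bits 11111001 = 249

249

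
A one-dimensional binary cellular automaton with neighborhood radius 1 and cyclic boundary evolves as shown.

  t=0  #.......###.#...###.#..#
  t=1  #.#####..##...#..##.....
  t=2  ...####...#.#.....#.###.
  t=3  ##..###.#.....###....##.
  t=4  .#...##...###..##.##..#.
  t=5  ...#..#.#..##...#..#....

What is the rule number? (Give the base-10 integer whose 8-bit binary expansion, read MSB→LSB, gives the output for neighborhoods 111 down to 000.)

193

  ###|#  b7=1 t=0,i=9
  ##.|#  b6=1 t=0,i=0
  #.#|.  b5=0 t=0,i=11
  #..|.  b4=0 t=0,i=1
  .##|.  b3=0 t=0,i=8
  .#.|.  b2=0 t=0,i=12
  ..#|.  b1=0 t=0,i=7
  ...|#  b0=1 t=0,i=2
  bits 11000001 = 193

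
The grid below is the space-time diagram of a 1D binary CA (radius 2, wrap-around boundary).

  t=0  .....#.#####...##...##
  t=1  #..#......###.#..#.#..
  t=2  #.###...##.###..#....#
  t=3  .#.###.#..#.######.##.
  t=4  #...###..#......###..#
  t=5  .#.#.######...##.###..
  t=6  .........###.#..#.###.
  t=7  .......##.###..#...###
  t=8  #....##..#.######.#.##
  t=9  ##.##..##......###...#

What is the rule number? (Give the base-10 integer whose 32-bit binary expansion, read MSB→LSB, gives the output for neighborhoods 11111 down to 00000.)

2130985242

  #####|.  b31=0 t=0,i=9
  ####.|#  b30=1 t=0,i=10
  ###.#|#  b29=1 t=1,i=12
  ###..|#  b28=1 t=0,i=11
  ##.##|#  b27=1 t=2,i=1
  ##.#.|#  b26=1 t=1,i=13
  ##..#|#  b25=1 t=2,i=14
  ##...|#  b24=1 t=0,i=0
  #.###|.  b23=0 t=0,i=7
  #.##.|.  b22=0 t=3,i=19
  #.#.#|.  b21=0 t=5,i=3
  #.#..|.  b20=0 t=1,i=14
  #..##|.  b19=0 t=4,i=20
  #..#.|#  b18=1 t=1,i=2
  #...#|.  b17=0 t=0,i=13
  #....|.  b16=0 t=0,i=1
  .####|.  b15=0 t=0,i=8
  .###.|#  b14=1 t=1,i=11
  .##.#|.  b13=0 t=2,i=0
  .##..|.  b12=0 t=0,i=16
  .#.##|.  b11=0 t=0,i=6
  .#.#.|.  b10=0 t=1,i=18
  .#..#|.  b9=0 t=1,i=1
  .#...|#  b8=1 t=1,i=4
  ..###|.  b7=0 t=1,i=10
  ..##.|.  b6=0 t=0,i=15
  ..#.#|.  b5=0 t=0,i=5
  ..#..|#  b4=1 t=1,i=0
  ...##|#  b3=1 t=0,i=14
  ...#.|.  b2=0 t=0,i=4
  ....#|#  b1=1 t=0,i=3
  .....|.  b0=0 t=0,i=2
  bits 01111111000001000100000100011010 = 2130985242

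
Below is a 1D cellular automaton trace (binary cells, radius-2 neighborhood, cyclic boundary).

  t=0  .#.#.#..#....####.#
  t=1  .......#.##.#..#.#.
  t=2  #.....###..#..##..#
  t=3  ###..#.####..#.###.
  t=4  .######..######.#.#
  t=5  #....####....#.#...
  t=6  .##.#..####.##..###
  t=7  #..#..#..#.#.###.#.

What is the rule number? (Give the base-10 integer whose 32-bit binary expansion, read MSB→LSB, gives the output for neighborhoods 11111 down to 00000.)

1594841388

  #####|.  b31=0 t=4,i=3
  ####.|#  b30=1 t=0,i=15
  ###.#|.  b29=0 t=0,i=16
  ###..|#  b28=1 t=2,i=8
  ##.##|#  b27=1 t=3,i=18
  ##.#.|#  b26=1 t=0,i=17
  ##..#|#  b25=1 t=2,i=9
  ##...|#  b24=1 t=2,i=1
  #.###|.  b23=0 t=3,i=0
  #.##.|.  b22=0 t=1,i=9
  #.#.#|.  b21=0 t=0,i=1
  #.#..|.  b20=0 t=0,i=5
  #..##|#  b19=1 t=2,i=13
  #..#.|#  b18=1 t=0,i=7
  #...#|#  b17=1 t=5,i=17
  #....|#  b16=1 t=0,i=10
  .####|.  b15=0 t=0,i=14
  .###.|#  b14=1 t=2,i=7
  .##.#|.  b13=0 t=1,i=10
  .##..|#  b12=1 t=2,i=0
  .#.##|#  b11=1 t=1,i=8
  .#.#.|.  b10=0 t=0,i=0
  .#..#|.  b9=0 t=0,i=6
  .#...|#  b8=1 t=0,i=9
  ..###|.  b7=0 t=0,i=13
  ..##.|.  b6=0 t=2,i=14
  ..#.#|#  b5=1 t=1,i=7
  ..#..|.  b4=0 t=0,i=8
  ...##|#  b3=1 t=0,i=12
  ...#.|#  b2=1 t=1,i=6
  ....#|.  b1=0 t=0,i=11
  .....|.  b0=0 t=1,i=1
  bits 01011111000011110101100100101100 = 1594841388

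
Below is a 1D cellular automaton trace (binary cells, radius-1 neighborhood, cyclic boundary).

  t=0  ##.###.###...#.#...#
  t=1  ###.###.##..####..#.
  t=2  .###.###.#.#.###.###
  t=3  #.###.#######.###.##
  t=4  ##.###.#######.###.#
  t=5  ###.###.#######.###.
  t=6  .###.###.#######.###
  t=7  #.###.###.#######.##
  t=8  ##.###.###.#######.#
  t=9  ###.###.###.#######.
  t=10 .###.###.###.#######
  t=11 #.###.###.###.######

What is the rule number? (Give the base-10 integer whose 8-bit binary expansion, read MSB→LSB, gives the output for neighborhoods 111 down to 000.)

230

  nb ###: next=#  (t=0,i=0, bit7=1)
  nb ##.: next=#  (t=0,i=1, bit6=1)
  nb #.#: next=#  (t=0,i=2, bit5=1)
  nb #..: next=.  (t=0,i=10, bit4=0)
  nb .##: next=.  (t=0,i=3, bit3=0)
  nb .#.: next=#  (t=0,i=13, bit2=1)
  nb ..#: next=#  (t=0,i=12, bit1=1)
  nb ...: next=.  (t=0,i=11, bit0=0)
  bits 11100110 = 230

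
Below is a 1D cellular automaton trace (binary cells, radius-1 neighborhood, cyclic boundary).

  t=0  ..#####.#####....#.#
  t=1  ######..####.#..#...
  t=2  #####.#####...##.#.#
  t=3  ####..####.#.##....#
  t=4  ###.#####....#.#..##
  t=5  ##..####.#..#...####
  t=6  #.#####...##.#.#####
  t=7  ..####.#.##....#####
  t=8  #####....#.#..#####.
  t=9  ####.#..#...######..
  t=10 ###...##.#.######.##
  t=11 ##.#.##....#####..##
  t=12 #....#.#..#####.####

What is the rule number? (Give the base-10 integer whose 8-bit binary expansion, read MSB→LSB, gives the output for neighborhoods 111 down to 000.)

  [7] ### => #  t=0,i=3
  [6] ##. => .  t=0,i=6
  [5] #.# => .  t=0,i=7
  [4] #.. => #  t=0,i=0
  [3] .## => #  t=0,i=2
  [2] .#. => .  t=0,i=17
  [1] ..# => #  t=0,i=1
  [0] ... => .  t=0,i=14
  bits 10011010 = 154

154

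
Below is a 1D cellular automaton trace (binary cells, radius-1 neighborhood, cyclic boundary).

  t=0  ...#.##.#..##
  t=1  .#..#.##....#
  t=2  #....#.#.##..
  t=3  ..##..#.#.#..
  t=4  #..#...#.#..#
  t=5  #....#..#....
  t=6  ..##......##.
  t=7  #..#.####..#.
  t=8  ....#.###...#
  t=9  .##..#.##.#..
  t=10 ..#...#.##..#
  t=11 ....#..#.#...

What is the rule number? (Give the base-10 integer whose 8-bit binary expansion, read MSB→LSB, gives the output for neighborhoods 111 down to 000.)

225

  ### -> #   bit 7 = 1  t=7,i=6
  ##. -> #   bit 6 = 1  t=0,i=6
  #.# -> #   bit 5 = 1  t=0,i=4
  #.. -> .   bit 4 = 0  t=0,i=0
  .## -> .   bit 3 = 0  t=0,i=5
  .#. -> .   bit 2 = 0  t=0,i=3
  ..# -> .   bit 1 = 0  t=0,i=2
  ... -> #   bit 0 = 1  t=0,i=1
  bits 11100001 = 225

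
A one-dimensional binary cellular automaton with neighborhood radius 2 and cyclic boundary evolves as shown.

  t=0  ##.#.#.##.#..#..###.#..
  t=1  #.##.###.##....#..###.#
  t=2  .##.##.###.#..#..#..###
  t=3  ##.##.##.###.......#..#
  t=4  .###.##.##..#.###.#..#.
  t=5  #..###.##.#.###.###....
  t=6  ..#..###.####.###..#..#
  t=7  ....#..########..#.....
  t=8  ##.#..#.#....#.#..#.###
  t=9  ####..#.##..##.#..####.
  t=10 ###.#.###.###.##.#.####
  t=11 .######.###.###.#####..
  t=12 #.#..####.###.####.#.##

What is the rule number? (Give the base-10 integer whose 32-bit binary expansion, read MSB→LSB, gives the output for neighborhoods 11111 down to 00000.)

1878690157

  nb #####: next=.  (t=7,i=9, bit31=0)
  nb ####.: next=#  (t=6,i=11, bit30=1)
  nb ###.#: next=#  (t=0,i=18, bit29=1)
  nb ###..: next=.  (t=3,i=11, bit28=0)
  nb ##.##: next=#  (t=1,i=1, bit27=1)
  nb ##.#.: next=#  (t=0,i=2, bit26=1)
  nb ##..#: next=#  (t=4,i=10, bit25=1)
  nb ##...: next=#  (t=1,i=11, bit24=1)
  nb #.###: next=#  (t=1,i=5, bit23=1)
  nb #.##.: next=#  (t=0,i=7, bit22=1)
  nb #.#.#: next=#  (t=0,i=3, bit21=1)
  nb #.#..: next=#  (t=0,i=10, bit20=1)
  nb #..##: next=#  (t=0,i=15, bit19=1)
  nb #..#.: next=.  (t=0,i=12, bit18=0)
  nb #...#: next=#  (t=11,i=22, bit17=1)
  nb #....: next=.  (t=1,i=12, bit16=0)
  nb .####: next=#  (t=6,i=10, bit15=1)
  nb .###.: next=.  (t=0,i=17, bit14=0)
  nb .##.#: next=.  (t=0,i=1, bit13=0)
  nb .##..: next=.  (t=1,i=10, bit12=0)
  nb .#.##: next=#  (t=0,i=6, bit11=1)
  nb .#.#.: next=.  (t=0,i=4, bit10=0)
  nb .#..#: next=.  (t=0,i=11, bit9=0)
  nb .#...: next=#  (t=7,i=18, bit8=1)
  nb ..###: next=.  (t=0,i=16, bit7=0)
  nb ..##.: next=#  (t=0,i=0, bit6=1)
  nb ..#.#: next=#  (t=4,i=12, bit5=1)
  nb ..#..: next=.  (t=0,i=13, bit4=0)
  nb ...##: next=#  (t=11,i=0, bit3=1)
  nb ...#.: next=#  (t=1,i=14, bit2=1)
  nb ....#: next=.  (t=1,i=13, bit1=0)
  nb .....: next=#  (t=3,i=14, bit0=1)
  bits 01101111111110101000100101101101 = 1878690157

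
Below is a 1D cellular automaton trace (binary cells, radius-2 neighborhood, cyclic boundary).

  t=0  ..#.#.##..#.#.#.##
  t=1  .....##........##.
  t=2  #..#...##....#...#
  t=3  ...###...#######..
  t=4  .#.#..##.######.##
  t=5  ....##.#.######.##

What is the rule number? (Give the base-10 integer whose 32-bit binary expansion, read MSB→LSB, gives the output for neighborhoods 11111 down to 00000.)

3788221334

  #####|#  b31=1 t=3,i=11
  ####.|#  b30=1 t=3,i=14
  ###.#|#  b29=1 t=4,i=14
  ###..|.  b28=0 t=3,i=5
  ##.##|.  b27=0 t=4,i=8
  ##.#.|.  b26=0 t=4,i=0
  ##..#|.  b25=0 t=0,i=0
  ##...|#  b24=1 t=1,i=7
  #.###|#  b23=1 t=4,i=9
  #.##.|#  b22=1 t=0,i=6
  #.#.#|.  b21=0 t=0,i=4
  #.#..|.  b20=0 t=4,i=3
  #..##|#  b19=1 t=4,i=5
  #..#.|.  b18=0 t=0,i=1
  #...#|#  b17=1 t=2,i=5
  #....|#  b16=1 t=1,i=0
  .####|#  b15=1 t=3,i=10
  .###.|.  b14=0 t=3,i=4
  .##.#|#  b13=1 t=4,i=7
  .##..|.  b12=0 t=0,i=7
  .#.##|#  b11=1 t=0,i=5
  .#.#.|.  b10=0 t=0,i=3
  .#..#|#  b9=1 t=4,i=4
  .#...|#  b8=1 t=2,i=4
  ..###|#  b7=1 t=3,i=3
  ..##.|.  b6=0 t=1,i=5
  ..#.#|.  b5=0 t=0,i=2
  ..#..|#  b4=1 t=2,i=3
  ...##|.  b3=0 t=1,i=4
  ...#.|#  b2=1 t=2,i=12
  ....#|#  b1=1 t=1,i=3
  .....|.  b0=0 t=1,i=1
  bits 11100001110010111010101110010110 = 3788221334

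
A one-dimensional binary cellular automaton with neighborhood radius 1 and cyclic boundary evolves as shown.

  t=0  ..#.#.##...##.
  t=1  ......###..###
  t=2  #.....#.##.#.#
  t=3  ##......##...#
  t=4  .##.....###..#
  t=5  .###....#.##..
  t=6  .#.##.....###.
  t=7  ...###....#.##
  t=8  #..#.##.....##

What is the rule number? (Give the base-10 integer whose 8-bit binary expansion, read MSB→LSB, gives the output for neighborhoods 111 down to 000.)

88

  nb ###: next=.  (t=1,i=7, bit7=0)
  nb ##.: next=#  (t=0,i=7, bit6=1)
  nb #.#: next=.  (t=0,i=3, bit5=0)
  nb #..: next=#  (t=0,i=8, bit4=1)
  nb .##: next=#  (t=0,i=6, bit3=1)
  nb .#.: next=.  (t=0,i=2, bit2=0)
  nb ..#: next=.  (t=0,i=1, bit1=0)
  nb ...: next=.  (t=0,i=0, bit0=0)
  bits 01011000 = 88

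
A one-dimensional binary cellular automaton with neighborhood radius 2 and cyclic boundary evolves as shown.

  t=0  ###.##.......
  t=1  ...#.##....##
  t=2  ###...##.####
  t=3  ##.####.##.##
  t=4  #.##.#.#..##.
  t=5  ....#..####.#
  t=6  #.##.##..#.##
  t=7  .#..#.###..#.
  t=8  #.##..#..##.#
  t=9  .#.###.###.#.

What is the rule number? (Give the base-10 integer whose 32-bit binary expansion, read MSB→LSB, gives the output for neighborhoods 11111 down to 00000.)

  [31] ##### => #  t=2,i=0
  [30] ####. => #  t=2,i=1
  [29] ###.# => .  t=0,i=2
  [28] ###.. => .  t=2,i=2
  [27] ##.## => #  t=0,i=3
  [26] ##.#. => #  t=4,i=4
  [25] ##..# => #  t=6,i=7
  [24] ##... => #  t=0,i=6
  [23] #.### => #  t=2,i=9
  [22] #.##. => .  t=0,i=4
  [21] #.#.# => .  t=4,i=0
  [20] #.#.. => #  t=4,i=7
  [19] #..## => #  t=4,i=9
  [18] #..#. => #  t=6,i=8
  [17] #...# => #  t=1,i=1
  [16] #.... => .  t=0,i=7
  [15] .#### => .  t=2,i=10
  [14] .###. => .  t=0,i=1
  [13] .##.# => .  t=2,i=7
  [12] .##.. => #  t=0,i=5
  [11] .#.## => .  t=1,i=4
  [10] .#.#. => .  t=4,i=6
  [9] .#..# => #  t=4,i=8
  [8] .#... => #  t=5,i=0
  [7] ..### => .  t=0,i=0
  [6] ..##. => #  t=1,i=11
  [5] ..#.# => .  t=1,i=3
  [4] ..#.. => .  t=5,i=4
  [3] ...## => #  t=0,i=12
  [2] ...#. => #  t=1,i=2
  [1] ....# => #  t=0,i=11
  [0] ..... => .  t=0,i=8
  bits 11001111100111100001001101001110 = 3483243342

3483243342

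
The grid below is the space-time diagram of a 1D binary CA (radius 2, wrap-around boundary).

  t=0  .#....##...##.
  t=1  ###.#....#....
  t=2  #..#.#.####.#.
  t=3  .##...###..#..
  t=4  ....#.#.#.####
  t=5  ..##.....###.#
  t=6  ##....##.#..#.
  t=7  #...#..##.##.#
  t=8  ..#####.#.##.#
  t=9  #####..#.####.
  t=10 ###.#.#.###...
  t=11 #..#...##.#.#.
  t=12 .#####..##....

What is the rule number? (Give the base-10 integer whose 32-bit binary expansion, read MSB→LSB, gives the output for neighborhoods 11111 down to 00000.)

  ##### -> #   bit 31 = 1  t=8,i=4
  ####. -> .   bit 30 = 0  t=2,i=9
  ###.# -> .   bit 29 = 0  t=1,i=2
  ###.. -> #   bit 28 = 1  t=3,i=8
  ##.## -> .   bit 27 = 0  t=7,i=9
  ##.#. -> #   bit 26 = 1  t=1,i=3
  ##..# -> .   bit 25 = 0  t=0,i=13
  ##... -> .   bit 24 = 0  t=0,i=8
  #.### -> #   bit 23 = 1  t=2,i=7
  #.##. -> #   bit 22 = 1  t=6,i=0
  #.#.# -> .   bit 21 = 0  t=2,i=5
  #.#.. -> .   bit 20 = 0  t=1,i=4
  #..## -> #   bit 19 = 1  t=5,i=1
  #..#. -> #   bit 18 = 1  t=0,i=0
  #...# -> #   bit 17 = 1  t=0,i=9
  #.... -> .   bit 16 = 0  t=0,i=3
  .#### -> #   bit 15 = 1  t=2,i=8
  .###. -> .   bit 14 = 0  t=1,i=1
  .##.# -> #   bit 13 = 1  t=6,i=7
  .##.. -> .   bit 12 = 0  t=0,i=7
  .#.## -> #   bit 11 = 1  t=2,i=6
  .#.#. -> .   bit 10 = 0  t=2,i=4
  .#..# -> #   bit 9 = 1  t=2,i=1
  .#... -> #   bit 8 = 1  t=0,i=2
  ..### -> #   bit 7 = 1  t=1,i=0
  ..##. -> .   bit 6 = 0  t=0,i=6
  ..#.# -> .   bit 5 = 0  t=2,i=3
  ..#.. -> #   bit 4 = 1  t=0,i=1
  ...## -> .   bit 3 = 0  t=0,i=5
  ...#. -> #   bit 2 = 1  t=1,i=8
  ....# -> #   bit 1 = 1  t=0,i=4
  ..... -> #   bit 0 = 1  t=5,i=6
  bits 10010100110011101010101110010111 = 2496572311

2496572311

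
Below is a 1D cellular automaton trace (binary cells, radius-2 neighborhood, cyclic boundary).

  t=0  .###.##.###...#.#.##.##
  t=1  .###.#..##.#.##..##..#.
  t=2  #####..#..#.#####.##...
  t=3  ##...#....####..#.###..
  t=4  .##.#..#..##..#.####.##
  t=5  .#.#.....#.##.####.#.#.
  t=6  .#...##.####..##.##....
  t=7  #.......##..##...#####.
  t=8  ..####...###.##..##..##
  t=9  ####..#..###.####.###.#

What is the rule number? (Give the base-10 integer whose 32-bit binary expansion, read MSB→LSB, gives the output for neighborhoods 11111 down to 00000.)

667539621

  ##### -> .   bit 31 = 0  t=2,i=2
  ####. -> .   bit 30 = 0  t=2,i=3
  ###.# -> #   bit 29 = 1  t=0,i=3
  ###.. -> .   bit 28 = 0  t=0,i=10
  ##.## -> .   bit 27 = 0  t=0,i=0
  ##.#. -> #   bit 26 = 1  t=1,i=4
  ##..# -> #   bit 25 = 1  t=1,i=15
  ##... -> #   bit 24 = 1  t=0,i=11
  #.### -> #   bit 23 = 1  t=0,i=1
  #.##. -> #   bit 22 = 1  t=0,i=5
  #.#.# -> .   bit 21 = 0  t=0,i=16
  #.#.. -> .   bit 20 = 0  t=1,i=5
  #..## -> #   bit 19 = 1  t=1,i=0
  #..#. -> .   bit 18 = 0  t=1,i=20
  #...# -> .   bit 17 = 0  t=0,i=12
  #.... -> #   bit 16 = 1  t=3,i=7
  .#### -> #   bit 15 = 1  t=2,i=1
  .###. -> #   bit 14 = 1  t=0,i=2
  .##.# -> .   bit 13 = 0  t=0,i=6
  .##.. -> #   bit 12 = 1  t=1,i=14
  .#.## -> #   bit 11 = 1  t=0,i=17
  .#.#. -> .   bit 10 = 0  t=0,i=15
  .#..# -> .   bit 9 = 0  t=1,i=6
  .#... -> .   bit 8 = 0  t=3,i=6
  ..### -> #   bit 7 = 1  t=1,i=1
  ..##. -> .   bit 6 = 0  t=1,i=8
  ..#.# -> #   bit 5 = 1  t=0,i=14
  ..#.. -> .   bit 4 = 0  t=1,i=21
  ...## -> .   bit 3 = 0  t=2,i=22
  ...#. -> #   bit 2 = 1  t=0,i=13
  ....# -> .   bit 1 = 0  t=3,i=8
  ..... -> #   bit 0 = 1  t=5,i=6
  bits 00100111110010011101100010100101 = 667539621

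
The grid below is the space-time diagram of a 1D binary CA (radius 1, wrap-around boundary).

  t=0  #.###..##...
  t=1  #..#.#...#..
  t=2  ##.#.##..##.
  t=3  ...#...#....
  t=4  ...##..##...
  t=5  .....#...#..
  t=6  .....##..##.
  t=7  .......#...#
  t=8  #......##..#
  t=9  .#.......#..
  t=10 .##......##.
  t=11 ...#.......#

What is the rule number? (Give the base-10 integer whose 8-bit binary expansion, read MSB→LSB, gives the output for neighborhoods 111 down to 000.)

148

  ###|#  b7=1 t=0,i=3
  ##.|.  b6=0 t=0,i=4
  #.#|.  b5=0 t=0,i=1
  #..|#  b4=1 t=0,i=5
  .##|.  b3=0 t=0,i=2
  .#.|#  b2=1 t=0,i=0
  ..#|.  b1=0 t=0,i=6
  ...|.  b0=0 t=0,i=10
  bits 10010100 = 148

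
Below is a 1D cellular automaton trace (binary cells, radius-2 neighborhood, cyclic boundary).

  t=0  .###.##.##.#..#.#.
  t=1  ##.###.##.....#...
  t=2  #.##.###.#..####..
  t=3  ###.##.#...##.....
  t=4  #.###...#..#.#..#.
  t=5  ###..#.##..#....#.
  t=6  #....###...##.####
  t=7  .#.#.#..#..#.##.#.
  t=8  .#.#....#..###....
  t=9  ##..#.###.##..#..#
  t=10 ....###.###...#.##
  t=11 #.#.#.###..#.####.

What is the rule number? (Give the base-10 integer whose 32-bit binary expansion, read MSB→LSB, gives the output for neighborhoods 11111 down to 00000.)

  nb #####: next=#  (t=6,i=16, bit31=1)
  nb ####.: next=.  (t=2,i=14, bit30=0)
  nb ###.#: next=#  (t=0,i=3, bit29=1)
  nb ###..: next=.  (t=2,i=15, bit28=0)
  nb ##.##: next=#  (t=0,i=4, bit27=1)
  nb ##.#.: next=.  (t=0,i=10, bit26=0)
  nb ##..#: next=.  (t=2,i=16, bit25=0)
  nb ##...: next=#  (t=1,i=9, bit24=1)
  nb #.###: next=#  (t=1,i=3, bit23=1)
  nb #.##.: next=#  (t=0,i=5, bit22=1)
  nb #.#.#: next=#  (t=4,i=0, bit21=1)
  nb #.#..: next=.  (t=0,i=11, bit20=0)
  nb #..##: next=#  (t=0,i=0, bit19=1)
  nb #..#.: next=.  (t=0,i=13, bit18=0)
  nb #...#: next=.  (t=1,i=16, bit17=0)
  nb #....: next=.  (t=1,i=10, bit16=0)
  nb .####: next=.  (t=2,i=13, bit15=0)
  nb .###.: next=.  (t=0,i=2, bit14=0)
  nb .##.#: next=.  (t=0,i=6, bit13=0)
  nb .##..: next=.  (t=1,i=8, bit12=0)
  nb .#.##: next=#  (t=2,i=1, bit11=1)
  nb .#.#.: next=.  (t=0,i=15, bit10=0)
  nb .#..#: next=.  (t=0,i=12, bit9=0)
  nb .#...: next=#  (t=1,i=15, bit8=1)
  nb ..###: next=#  (t=0,i=1, bit7=1)
  nb ..##.: next=#  (t=1,i=0, bit6=1)
  nb ..#.#: next=#  (t=0,i=14, bit5=1)
  nb ..#..: next=#  (t=1,i=14, bit4=1)
  nb ...##: next=.  (t=1,i=17, bit3=0)
  nb ...#.: next=#  (t=1,i=13, bit2=1)
  nb ....#: next=#  (t=1,i=12, bit1=1)
  nb .....: next=.  (t=1,i=11, bit0=0)
  bits 10101001111010000000100111110110 = 2850556406

2850556406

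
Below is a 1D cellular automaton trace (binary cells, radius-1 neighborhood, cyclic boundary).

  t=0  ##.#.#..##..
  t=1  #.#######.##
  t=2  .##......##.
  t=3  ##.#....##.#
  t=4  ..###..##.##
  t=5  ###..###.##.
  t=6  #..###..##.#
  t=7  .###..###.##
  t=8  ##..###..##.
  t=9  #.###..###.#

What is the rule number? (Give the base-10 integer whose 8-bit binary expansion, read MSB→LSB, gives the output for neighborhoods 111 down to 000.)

62

  [7] ### => .  t=1,i=3
  [6] ##. => .  t=0,i=1
  [5] #.# => #  t=0,i=2
  [4] #.. => #  t=0,i=6
  [3] .## => #  t=0,i=0
  [2] .#. => #  t=0,i=3
  [1] ..# => #  t=0,i=7
  [0] ... => .  t=2,i=4
  bits 00111110 = 62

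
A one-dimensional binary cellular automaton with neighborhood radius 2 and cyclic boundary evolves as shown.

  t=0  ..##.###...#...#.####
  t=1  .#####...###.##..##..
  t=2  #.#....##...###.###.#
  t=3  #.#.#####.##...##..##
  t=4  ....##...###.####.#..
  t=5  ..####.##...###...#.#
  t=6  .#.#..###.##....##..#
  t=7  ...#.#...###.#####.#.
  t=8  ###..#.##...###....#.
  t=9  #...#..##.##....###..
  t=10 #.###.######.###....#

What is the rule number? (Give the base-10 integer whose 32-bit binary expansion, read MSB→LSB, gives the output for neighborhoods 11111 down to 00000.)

148877406

  #####|.  b31=0 t=1,i=3
  ####.|.  b30=0 t=0,i=19
  ###.#|.  b29=0 t=1,i=11
  ###..|.  b28=0 t=0,i=7
  ##.##|#  b27=1 t=0,i=4
  ##.#.|.  b26=0 t=2,i=1
  ##..#|.  b25=0 t=0,i=0
  ##...|.  b24=0 t=0,i=8
  #.###|#  b23=1 t=0,i=5
  #.##.|#  b22=1 t=1,i=13
  #.#.#|.  b21=0 t=3,i=2
  #.#..|#  b20=1 t=2,i=2
  #..##|#  b19=1 t=0,i=1
  #..#.|#  b18=1 t=6,i=19
  #...#|#  b17=1 t=0,i=9
  #....|#  b16=1 t=2,i=4
  .####|#  b15=1 t=0,i=18
  .###.|.  b14=0 t=0,i=6
  .##.#|#  b13=1 t=0,i=3
  .##..|#  b12=1 t=1,i=14
  .#.##|.  b11=0 t=0,i=16
  .#.#.|.  b10=0 t=5,i=19
  .#..#|.  b9=0 t=5,i=0
  .#...|.  b8=0 t=0,i=12
  ..###|.  b7=0 t=1,i=1
  ..##.|#  b6=1 t=0,i=2
  ..#.#|.  b5=0 t=0,i=15
  ..#..|#  b4=1 t=0,i=11
  ...##|#  b3=1 t=1,i=0
  ...#.|#  b2=1 t=0,i=10
  ....#|#  b1=1 t=2,i=5
  .....|.  b0=0 t=4,i=0
  bits 00001000110111111011000001011110 = 148877406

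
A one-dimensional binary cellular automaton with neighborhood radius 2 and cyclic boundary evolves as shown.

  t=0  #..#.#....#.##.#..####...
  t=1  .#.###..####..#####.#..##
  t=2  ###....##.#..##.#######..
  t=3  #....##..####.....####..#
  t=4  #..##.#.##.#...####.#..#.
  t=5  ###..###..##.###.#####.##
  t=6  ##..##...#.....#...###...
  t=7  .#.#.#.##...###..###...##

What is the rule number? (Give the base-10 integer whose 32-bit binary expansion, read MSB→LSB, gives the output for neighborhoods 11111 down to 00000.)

3829014191

  #####|#  b31=1 t=1,i=16
  ####.|#  b30=1 t=0,i=20
  ###.#|#  b29=1 t=1,i=18
  ###..|.  b28=0 t=0,i=21
  ##.##|.  b27=0 t=2,i=15
  ##.#.|#  b26=1 t=0,i=14
  ##..#|.  b25=0 t=1,i=6
  ##...|.  b24=0 t=0,i=22
  #.###|.  b23=0 t=1,i=3
  #.##.|.  b22=0 t=0,i=12
  #.#.#|#  b21=1 t=1,i=1
  #.#..|#  b20=1 t=0,i=5
  #..##|#  b19=1 t=0,i=17
  #..#.|.  b18=0 t=0,i=2
  #...#|#  b17=1 t=0,i=23
  #....|.  b16=0 t=0,i=7
  .####|.  b15=0 t=0,i=19
  .###.|.  b14=0 t=1,i=4
  .##.#|.  b13=0 t=0,i=13
  .##..|#  b12=1 t=3,i=0
  .#.##|#  b11=1 t=0,i=11
  .#.#.|#  b10=1 t=0,i=4
  .#..#|#  b9=1 t=0,i=1
  .#...|.  b8=0 t=0,i=6
  ..###|#  b7=1 t=0,i=18
  ..##.|.  b6=0 t=1,i=23
  ..#.#|#  b5=1 t=0,i=3
  ..#..|.  b4=0 t=0,i=0
  ...##|#  b3=1 t=2,i=6
  ...#.|#  b2=1 t=0,i=9
  ....#|#  b1=1 t=0,i=8
  .....|#  b0=1 t=3,i=15
  bits 11100100001110100001111010101111 = 3829014191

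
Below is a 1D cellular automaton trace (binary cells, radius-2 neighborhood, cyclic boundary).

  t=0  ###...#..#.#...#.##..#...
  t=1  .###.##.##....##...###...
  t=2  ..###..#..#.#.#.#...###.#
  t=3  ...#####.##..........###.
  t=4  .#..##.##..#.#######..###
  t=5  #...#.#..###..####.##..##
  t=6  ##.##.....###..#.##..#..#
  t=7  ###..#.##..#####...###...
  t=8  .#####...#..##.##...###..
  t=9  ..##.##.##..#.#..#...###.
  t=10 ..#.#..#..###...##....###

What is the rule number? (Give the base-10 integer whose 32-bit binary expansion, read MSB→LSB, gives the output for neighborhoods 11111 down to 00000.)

3204759671

  ##### -> #   bit 31 = 1  t=3,i=5
  ####. -> .   bit 30 = 0  t=3,i=6
  ###.# -> #   bit 29 = 1  t=1,i=3
  ###.. -> #   bit 28 = 1  t=0,i=2
  ##.## -> #   bit 27 = 1  t=1,i=4
  ##.#. -> #   bit 26 = 1  t=2,i=23
  ##..# -> #   bit 25 = 1  t=0,i=19
  ##... -> #   bit 24 = 1  t=0,i=3
  #.### -> .   bit 23 = 0  t=4,i=13
  #.##. -> .   bit 22 = 0  t=0,i=17
  #.#.# -> .   bit 21 = 0  t=2,i=12
  #.#.. -> .   bit 20 = 0  t=0,i=11
  #..## -> .   bit 19 = 0  t=2,i=1
  #..#. -> #   bit 18 = 1  t=0,i=8
  #...# -> .   bit 17 = 0  t=0,i=4
  #.... -> .   bit 16 = 0  t=1,i=11
  .#### -> #   bit 15 = 1  t=3,i=4
  .###. -> #   bit 14 = 1  t=0,i=1
  .##.# -> .   bit 13 = 0  t=1,i=6
  .##.. -> .   bit 12 = 0  t=0,i=18
  .#.## -> .   bit 11 = 0  t=0,i=16
  .#.#. -> .   bit 10 = 0  t=0,i=10
  .#..# -> .   bit 9 = 0  t=0,i=7
  .#... -> .   bit 8 = 0  t=0,i=12
  ..### -> .   bit 7 = 0  t=0,i=0
  ..##. -> #   bit 6 = 1  t=1,i=14
  ..#.# -> #   bit 5 = 1  t=0,i=9
  ..#.. -> #   bit 4 = 1  t=0,i=6
  ...## -> .   bit 3 = 0  t=0,i=24
  ...#. -> #   bit 2 = 1  t=0,i=5
  ....# -> #   bit 1 = 1  t=1,i=12
  ..... -> #   bit 0 = 1  t=3,i=13
  bits 10111111000001001100000001110111 = 3204759671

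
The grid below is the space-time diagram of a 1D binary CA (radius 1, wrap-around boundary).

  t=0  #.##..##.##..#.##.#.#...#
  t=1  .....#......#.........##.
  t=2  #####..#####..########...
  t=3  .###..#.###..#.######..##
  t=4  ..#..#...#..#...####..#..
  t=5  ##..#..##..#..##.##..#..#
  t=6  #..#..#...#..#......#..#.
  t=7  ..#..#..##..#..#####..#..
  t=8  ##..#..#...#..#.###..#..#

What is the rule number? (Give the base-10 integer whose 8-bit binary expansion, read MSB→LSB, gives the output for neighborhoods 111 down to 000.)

131

  nb ###: next=#  (t=2,i=1, bit7=1)
  nb ##.: next=.  (t=0,i=0, bit6=0)
  nb #.#: next=.  (t=0,i=1, bit5=0)
  nb #..: next=.  (t=0,i=4, bit4=0)
  nb .##: next=.  (t=0,i=2, bit3=0)
  nb .#.: next=.  (t=0,i=13, bit2=0)
  nb ..#: next=#  (t=0,i=5, bit1=1)
  nb ...: next=#  (t=0,i=22, bit0=1)
  bits 10000011 = 131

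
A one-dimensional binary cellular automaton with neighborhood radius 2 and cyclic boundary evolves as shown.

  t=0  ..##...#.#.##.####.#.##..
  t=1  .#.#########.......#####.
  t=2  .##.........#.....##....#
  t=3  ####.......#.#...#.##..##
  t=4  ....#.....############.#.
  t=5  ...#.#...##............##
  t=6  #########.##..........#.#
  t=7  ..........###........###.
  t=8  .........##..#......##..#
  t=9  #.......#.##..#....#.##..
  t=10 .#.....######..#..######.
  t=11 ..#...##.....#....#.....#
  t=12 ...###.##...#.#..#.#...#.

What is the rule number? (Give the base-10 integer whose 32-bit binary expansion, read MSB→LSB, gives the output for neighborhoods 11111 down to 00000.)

  [31] ##### => .  t=1,i=5
  [30] ####. => .  t=0,i=16
  [29] ###.# => .  t=0,i=17
  [28] ###.. => .  t=1,i=11
  [27] ##.## => .  t=0,i=13
  [26] ##.#. => .  t=0,i=18
  [25] ##..# => #  t=1,i=24
  [24] ##... => #  t=0,i=4
  [23] #.### => .  t=0,i=14
  [22] #.##. => #  t=0,i=11
  [21] #.#.# => #  t=0,i=9
  [20] #.#.. => #  t=3,i=13
  [19] #..## => .  t=3,i=22
  [18] #..#. => .  t=1,i=0
  [17] #...# => #  t=0,i=5
  [16] #.... => .  t=0,i=24
  [15] .#### => .  t=0,i=15
  [14] .###. => .  t=7,i=11
  [13] .##.# => .  t=0,i=12
  [12] .##.. => #  t=0,i=3
  [11] .#.## => #  t=0,i=10
  [10] .#.#. => #  t=0,i=8
  [9] .#..# => .  t=10,i=16
  [8] .#... => #  t=2,i=13
  [7] ..### => #  t=1,i=19
  [6] ..##. => .  t=0,i=2
  [5] ..#.# => #  t=0,i=7
  [4] ..#.. => .  t=2,i=12
  [3] ...## => #  t=0,i=1
  [2] ...#. => #  t=0,i=6
  [1] ....# => .  t=0,i=0
  [0] ..... => .  t=1,i=14
  bits 00000011011100100001110110101100 = 57810348

57810348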